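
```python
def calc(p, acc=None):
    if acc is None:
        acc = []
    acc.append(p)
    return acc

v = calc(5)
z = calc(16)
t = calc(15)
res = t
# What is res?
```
[15]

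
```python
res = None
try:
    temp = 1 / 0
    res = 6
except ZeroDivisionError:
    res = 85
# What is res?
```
85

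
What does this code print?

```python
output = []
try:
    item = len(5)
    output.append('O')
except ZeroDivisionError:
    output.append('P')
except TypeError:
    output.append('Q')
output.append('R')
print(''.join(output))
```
QR

TypeError is caught by its specific handler, not ZeroDivisionError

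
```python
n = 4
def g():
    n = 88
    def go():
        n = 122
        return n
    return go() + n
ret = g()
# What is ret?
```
210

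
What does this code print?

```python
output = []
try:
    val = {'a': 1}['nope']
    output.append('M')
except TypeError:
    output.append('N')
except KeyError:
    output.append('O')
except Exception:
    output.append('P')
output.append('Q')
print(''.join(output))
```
OQ

KeyError matches before generic Exception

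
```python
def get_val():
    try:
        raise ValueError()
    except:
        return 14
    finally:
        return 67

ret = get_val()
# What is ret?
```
67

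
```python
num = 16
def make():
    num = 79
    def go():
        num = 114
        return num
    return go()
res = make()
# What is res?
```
114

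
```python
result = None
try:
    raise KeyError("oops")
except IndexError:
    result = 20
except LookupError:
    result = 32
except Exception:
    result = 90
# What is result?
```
32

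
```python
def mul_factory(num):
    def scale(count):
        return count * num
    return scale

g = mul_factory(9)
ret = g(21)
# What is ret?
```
189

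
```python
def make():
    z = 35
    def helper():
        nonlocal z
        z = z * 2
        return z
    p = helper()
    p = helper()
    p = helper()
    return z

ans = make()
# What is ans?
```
280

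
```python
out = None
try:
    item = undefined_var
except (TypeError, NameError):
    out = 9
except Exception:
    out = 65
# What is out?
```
9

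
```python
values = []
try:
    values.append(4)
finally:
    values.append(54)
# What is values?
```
[4, 54]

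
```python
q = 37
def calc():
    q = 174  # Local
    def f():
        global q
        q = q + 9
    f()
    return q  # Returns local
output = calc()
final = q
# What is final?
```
46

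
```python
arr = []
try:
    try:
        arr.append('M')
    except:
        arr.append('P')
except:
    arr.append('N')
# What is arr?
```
['M']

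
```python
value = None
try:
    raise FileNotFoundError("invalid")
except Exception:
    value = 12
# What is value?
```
12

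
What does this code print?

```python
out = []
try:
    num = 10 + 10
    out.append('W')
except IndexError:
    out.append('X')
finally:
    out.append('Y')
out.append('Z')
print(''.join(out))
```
WYZ

finally runs after normal execution too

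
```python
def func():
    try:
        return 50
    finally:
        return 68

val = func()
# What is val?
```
68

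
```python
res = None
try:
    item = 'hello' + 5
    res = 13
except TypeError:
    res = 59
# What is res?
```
59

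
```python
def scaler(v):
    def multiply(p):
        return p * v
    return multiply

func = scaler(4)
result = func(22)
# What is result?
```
88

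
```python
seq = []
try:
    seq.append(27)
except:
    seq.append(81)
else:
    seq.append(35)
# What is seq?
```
[27, 35]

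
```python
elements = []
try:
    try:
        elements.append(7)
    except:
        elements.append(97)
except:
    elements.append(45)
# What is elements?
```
[7]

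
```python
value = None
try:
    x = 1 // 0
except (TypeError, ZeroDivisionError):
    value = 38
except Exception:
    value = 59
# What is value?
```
38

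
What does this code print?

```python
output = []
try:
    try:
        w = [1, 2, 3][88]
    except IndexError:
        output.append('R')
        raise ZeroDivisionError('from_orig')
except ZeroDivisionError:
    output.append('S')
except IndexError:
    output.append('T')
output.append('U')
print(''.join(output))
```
RSU

ZeroDivisionError raised and caught, original IndexError not re-raised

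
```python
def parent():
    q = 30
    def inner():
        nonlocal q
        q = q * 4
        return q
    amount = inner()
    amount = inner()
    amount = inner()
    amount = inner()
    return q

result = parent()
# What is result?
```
7680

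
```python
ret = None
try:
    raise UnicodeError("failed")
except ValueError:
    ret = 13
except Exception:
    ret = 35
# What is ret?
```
13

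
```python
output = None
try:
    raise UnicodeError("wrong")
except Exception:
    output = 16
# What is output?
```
16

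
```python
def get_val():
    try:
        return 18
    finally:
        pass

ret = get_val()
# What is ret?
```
18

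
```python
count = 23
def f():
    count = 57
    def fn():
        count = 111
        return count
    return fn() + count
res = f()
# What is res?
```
168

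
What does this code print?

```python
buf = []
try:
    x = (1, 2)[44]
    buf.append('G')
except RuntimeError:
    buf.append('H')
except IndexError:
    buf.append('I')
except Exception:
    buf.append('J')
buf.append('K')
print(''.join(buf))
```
IK

IndexError matches before generic Exception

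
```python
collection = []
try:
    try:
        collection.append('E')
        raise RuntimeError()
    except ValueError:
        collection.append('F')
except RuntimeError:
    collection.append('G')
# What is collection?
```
['E', 'G']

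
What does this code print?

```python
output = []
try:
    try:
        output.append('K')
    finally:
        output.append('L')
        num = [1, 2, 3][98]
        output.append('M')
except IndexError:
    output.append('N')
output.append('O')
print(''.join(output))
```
KLNO

Exception in inner finally caught by outer except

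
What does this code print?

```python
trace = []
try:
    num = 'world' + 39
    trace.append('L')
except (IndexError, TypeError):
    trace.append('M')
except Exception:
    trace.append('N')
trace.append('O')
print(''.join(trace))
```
MO

TypeError matches tuple containing it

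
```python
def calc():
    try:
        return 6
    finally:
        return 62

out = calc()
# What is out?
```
62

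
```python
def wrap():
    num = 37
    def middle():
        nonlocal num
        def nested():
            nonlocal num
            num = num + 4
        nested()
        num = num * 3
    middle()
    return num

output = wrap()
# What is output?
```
123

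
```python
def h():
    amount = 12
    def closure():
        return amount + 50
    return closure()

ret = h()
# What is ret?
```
62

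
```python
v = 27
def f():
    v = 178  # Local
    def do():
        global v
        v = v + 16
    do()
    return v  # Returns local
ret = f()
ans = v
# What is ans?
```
43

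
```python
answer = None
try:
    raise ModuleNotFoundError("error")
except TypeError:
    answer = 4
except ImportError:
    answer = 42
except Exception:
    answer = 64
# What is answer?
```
42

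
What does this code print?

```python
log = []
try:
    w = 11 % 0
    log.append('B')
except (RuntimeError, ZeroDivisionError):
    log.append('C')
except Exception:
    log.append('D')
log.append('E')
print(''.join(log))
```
CE

ZeroDivisionError matches tuple containing it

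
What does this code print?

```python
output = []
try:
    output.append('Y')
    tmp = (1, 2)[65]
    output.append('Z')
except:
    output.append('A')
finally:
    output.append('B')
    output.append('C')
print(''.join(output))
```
YABC

Code before exception runs, then except, then all of finally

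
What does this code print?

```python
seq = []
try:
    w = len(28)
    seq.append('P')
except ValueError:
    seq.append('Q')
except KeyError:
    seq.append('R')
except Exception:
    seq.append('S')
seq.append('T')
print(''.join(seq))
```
ST

TypeError not specifically caught, falls to Exception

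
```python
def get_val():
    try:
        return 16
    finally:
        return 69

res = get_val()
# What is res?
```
69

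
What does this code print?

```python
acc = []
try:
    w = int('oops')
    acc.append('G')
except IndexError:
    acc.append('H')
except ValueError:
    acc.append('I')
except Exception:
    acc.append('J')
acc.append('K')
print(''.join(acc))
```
IK

ValueError matches before generic Exception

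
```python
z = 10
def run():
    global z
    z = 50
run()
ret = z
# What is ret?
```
50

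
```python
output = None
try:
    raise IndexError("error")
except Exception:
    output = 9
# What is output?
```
9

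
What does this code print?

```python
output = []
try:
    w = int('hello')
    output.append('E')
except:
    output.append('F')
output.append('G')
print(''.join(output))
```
FG

Exception raised in try, caught by bare except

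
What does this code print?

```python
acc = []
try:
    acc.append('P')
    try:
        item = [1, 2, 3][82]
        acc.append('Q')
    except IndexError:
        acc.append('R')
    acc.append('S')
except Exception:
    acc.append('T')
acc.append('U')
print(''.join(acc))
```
PRSU

Inner exception caught by inner handler, outer continues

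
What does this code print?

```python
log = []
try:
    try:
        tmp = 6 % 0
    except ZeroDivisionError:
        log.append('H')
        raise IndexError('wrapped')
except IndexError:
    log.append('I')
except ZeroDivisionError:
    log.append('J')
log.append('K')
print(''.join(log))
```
HIK

IndexError raised and caught, original ZeroDivisionError not re-raised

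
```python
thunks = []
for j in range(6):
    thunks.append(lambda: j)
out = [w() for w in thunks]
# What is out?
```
[5, 5, 5, 5, 5, 5]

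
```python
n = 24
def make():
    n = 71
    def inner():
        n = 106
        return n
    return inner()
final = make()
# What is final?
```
106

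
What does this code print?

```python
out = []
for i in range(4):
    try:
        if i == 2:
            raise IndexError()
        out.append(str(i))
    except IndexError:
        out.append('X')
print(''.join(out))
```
01X3

Exception on i=2 caught, loop continues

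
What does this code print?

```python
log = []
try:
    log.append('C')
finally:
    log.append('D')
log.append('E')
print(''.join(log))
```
CDE

try/finally without except, no exception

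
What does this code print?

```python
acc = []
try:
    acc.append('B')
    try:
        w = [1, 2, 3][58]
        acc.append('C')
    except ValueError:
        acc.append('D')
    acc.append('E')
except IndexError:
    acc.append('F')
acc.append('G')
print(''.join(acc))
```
BFG

Inner handler doesn't match, propagates to outer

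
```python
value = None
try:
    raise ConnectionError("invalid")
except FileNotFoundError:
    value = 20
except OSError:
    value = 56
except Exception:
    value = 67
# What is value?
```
56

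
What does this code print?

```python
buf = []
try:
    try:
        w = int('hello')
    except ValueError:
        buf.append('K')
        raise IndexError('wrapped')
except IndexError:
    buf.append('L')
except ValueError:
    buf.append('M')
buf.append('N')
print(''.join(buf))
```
KLN

IndexError raised and caught, original ValueError not re-raised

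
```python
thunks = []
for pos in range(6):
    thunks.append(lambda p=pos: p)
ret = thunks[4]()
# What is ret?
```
4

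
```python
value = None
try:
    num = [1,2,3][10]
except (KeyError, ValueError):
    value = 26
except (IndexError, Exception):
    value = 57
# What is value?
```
57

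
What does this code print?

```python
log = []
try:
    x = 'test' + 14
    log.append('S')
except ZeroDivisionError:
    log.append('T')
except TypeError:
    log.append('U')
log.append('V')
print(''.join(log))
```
UV

TypeError is caught by its specific handler, not ZeroDivisionError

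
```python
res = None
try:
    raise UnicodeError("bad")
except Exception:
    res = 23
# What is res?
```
23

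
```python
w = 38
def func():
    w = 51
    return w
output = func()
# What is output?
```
51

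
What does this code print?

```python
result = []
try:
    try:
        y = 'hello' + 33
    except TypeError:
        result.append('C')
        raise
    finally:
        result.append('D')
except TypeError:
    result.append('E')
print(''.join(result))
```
CDE

finally runs before re-raised exception propagates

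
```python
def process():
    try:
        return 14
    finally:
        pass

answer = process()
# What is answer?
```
14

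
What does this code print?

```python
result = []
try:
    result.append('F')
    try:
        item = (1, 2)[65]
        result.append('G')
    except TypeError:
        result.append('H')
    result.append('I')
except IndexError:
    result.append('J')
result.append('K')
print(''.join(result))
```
FJK

Inner handler doesn't match, propagates to outer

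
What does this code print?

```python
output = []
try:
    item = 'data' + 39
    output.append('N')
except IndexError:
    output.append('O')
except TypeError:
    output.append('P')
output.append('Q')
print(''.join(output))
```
PQ

TypeError is caught by its specific handler, not IndexError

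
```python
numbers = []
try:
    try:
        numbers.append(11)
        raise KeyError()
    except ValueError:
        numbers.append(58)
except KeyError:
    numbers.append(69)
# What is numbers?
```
[11, 69]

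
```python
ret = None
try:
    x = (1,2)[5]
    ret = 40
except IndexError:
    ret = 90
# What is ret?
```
90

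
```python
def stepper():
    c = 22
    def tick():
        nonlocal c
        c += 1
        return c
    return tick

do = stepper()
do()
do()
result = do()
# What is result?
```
25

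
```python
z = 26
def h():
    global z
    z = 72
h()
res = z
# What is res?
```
72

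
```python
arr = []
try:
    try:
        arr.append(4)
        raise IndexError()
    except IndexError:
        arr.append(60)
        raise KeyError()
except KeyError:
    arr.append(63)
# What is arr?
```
[4, 60, 63]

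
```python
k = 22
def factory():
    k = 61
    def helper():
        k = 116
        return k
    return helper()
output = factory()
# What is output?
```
116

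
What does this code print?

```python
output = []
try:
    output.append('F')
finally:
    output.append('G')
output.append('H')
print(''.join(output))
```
FGH

try/finally without except, no exception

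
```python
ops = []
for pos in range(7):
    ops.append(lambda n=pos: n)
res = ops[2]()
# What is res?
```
2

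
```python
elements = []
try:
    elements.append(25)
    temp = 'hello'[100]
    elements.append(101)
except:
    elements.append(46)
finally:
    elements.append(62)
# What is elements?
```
[25, 46, 62]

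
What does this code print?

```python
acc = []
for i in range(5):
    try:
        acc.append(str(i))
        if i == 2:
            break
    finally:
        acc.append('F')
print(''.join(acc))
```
0F1F2F

finally runs even when breaking out of loop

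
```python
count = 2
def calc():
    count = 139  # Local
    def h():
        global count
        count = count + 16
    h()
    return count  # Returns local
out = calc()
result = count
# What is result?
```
18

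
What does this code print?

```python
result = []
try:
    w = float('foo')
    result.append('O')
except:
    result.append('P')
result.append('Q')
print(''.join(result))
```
PQ

Exception raised in try, caught by bare except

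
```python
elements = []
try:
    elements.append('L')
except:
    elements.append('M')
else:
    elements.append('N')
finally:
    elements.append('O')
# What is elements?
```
['L', 'N', 'O']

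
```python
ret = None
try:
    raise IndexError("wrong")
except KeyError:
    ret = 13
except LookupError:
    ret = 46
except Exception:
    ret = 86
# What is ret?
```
46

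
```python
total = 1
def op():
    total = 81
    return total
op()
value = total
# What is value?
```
1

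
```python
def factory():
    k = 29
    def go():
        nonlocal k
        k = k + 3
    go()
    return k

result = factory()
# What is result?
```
32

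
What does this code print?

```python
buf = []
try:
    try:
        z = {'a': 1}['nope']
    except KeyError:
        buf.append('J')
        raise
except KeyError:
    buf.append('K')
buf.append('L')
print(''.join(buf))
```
JKL

raise without argument re-raises current exception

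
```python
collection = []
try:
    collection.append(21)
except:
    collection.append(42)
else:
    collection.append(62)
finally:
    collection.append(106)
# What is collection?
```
[21, 62, 106]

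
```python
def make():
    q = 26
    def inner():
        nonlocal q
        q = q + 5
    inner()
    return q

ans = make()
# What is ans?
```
31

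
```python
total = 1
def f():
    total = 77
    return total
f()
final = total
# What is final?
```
1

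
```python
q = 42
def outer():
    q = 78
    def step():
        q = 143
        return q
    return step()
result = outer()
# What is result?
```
143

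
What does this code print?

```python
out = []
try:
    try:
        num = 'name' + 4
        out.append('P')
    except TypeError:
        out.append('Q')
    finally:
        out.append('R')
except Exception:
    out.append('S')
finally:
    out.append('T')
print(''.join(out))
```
QRT

Both finally blocks run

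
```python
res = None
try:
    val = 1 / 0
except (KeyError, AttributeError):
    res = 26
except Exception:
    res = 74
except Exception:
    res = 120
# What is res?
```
74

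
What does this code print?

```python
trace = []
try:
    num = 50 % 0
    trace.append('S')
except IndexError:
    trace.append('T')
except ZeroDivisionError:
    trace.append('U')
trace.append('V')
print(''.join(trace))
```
UV

ZeroDivisionError is caught by its specific handler, not IndexError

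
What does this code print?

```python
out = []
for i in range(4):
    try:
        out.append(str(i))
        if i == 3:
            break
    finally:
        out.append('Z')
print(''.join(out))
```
0Z1Z2Z3Z

finally runs even when breaking out of loop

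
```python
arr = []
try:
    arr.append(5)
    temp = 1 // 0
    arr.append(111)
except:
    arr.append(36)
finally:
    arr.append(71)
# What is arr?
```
[5, 36, 71]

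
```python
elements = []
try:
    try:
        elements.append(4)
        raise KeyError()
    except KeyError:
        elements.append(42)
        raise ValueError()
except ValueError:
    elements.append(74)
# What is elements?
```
[4, 42, 74]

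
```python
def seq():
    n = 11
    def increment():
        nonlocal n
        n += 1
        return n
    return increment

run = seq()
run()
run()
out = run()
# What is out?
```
14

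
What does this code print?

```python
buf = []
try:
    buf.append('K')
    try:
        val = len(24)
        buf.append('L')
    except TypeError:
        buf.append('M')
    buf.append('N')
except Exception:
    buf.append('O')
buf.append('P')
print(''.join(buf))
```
KMNP

Inner exception caught by inner handler, outer continues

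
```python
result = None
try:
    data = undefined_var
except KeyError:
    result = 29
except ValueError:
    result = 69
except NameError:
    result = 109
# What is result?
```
109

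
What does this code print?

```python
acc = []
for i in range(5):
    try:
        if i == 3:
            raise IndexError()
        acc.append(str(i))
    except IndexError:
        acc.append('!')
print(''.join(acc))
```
012!4

Exception on i=3 caught, loop continues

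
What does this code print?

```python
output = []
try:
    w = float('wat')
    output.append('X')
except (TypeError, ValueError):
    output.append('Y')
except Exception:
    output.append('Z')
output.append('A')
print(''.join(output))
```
YA

ValueError matches tuple containing it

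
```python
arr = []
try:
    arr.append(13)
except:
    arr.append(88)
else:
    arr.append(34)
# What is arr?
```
[13, 34]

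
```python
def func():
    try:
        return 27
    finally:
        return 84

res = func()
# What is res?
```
84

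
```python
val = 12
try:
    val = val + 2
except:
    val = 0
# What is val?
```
14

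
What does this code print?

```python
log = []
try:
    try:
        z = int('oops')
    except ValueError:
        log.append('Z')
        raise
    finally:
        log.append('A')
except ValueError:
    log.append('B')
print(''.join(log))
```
ZAB

finally runs before re-raised exception propagates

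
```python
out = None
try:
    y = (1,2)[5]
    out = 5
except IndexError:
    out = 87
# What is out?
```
87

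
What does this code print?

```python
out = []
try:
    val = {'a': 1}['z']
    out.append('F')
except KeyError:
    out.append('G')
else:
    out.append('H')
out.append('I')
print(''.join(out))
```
GI

else block skipped when exception is caught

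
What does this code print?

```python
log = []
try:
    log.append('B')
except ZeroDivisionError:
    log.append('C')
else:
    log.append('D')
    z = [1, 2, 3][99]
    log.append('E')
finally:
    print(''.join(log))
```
BD

Try succeeds, else appends 'D', IndexError in else is uncaught, finally prints before exception propagates ('E' never appended)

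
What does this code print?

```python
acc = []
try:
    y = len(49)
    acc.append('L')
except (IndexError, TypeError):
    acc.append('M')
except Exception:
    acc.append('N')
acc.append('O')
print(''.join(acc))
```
MO

TypeError matches tuple containing it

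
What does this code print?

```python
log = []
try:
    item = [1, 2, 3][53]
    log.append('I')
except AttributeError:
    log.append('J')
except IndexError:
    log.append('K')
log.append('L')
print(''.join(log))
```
KL

IndexError is caught by its specific handler, not AttributeError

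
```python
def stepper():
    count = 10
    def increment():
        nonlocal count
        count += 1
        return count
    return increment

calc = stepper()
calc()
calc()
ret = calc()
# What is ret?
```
13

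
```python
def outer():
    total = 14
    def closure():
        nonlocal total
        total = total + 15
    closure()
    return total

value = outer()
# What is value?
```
29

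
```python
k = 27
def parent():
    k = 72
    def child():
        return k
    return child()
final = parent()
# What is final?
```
72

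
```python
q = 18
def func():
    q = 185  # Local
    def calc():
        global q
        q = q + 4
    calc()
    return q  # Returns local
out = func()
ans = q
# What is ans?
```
22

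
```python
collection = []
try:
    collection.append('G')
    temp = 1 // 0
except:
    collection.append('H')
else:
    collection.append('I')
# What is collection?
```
['G', 'H']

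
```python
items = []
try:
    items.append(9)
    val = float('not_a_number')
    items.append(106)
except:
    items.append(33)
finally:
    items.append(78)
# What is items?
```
[9, 33, 78]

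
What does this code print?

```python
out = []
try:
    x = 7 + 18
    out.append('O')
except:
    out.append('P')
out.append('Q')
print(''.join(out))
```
OQ

No exception, try block completes normally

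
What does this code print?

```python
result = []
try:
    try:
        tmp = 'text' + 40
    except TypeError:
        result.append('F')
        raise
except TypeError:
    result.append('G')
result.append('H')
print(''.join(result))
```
FGH

raise without argument re-raises current exception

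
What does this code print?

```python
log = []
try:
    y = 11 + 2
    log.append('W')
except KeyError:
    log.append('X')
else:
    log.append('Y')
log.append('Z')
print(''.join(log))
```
WYZ

else block runs when no exception occurs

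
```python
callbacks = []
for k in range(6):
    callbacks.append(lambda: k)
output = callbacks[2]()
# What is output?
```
5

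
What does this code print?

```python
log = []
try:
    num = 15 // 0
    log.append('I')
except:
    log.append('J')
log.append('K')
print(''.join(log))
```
JK

Exception raised in try, caught by bare except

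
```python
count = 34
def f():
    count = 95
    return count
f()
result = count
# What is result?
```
34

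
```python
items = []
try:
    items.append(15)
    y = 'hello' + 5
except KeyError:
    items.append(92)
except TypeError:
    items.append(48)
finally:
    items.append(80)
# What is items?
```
[15, 48, 80]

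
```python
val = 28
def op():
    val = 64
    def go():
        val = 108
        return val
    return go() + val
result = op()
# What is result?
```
172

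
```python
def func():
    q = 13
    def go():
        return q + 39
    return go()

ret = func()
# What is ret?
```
52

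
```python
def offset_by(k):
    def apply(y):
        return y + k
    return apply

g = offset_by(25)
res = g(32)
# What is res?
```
57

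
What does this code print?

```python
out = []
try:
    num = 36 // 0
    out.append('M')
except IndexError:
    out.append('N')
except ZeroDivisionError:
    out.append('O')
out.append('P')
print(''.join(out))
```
OP

ZeroDivisionError is caught by its specific handler, not IndexError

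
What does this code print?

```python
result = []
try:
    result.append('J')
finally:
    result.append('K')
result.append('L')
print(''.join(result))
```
JKL

try/finally without except, no exception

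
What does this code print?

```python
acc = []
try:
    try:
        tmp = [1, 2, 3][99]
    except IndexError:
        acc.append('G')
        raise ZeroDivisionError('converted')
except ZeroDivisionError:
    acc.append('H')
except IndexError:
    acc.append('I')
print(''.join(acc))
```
GH

New ZeroDivisionError raised, caught by outer ZeroDivisionError handler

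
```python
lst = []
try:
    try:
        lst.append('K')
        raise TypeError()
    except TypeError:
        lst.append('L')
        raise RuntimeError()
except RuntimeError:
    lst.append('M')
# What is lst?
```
['K', 'L', 'M']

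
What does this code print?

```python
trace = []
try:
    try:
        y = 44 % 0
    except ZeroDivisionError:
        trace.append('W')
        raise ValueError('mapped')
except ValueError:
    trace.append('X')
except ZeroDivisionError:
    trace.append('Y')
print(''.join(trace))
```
WX

New ValueError raised, caught by outer ValueError handler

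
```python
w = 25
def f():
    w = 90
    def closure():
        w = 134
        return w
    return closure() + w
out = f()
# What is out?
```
224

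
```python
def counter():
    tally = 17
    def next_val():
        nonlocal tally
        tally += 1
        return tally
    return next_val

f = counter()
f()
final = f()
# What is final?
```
19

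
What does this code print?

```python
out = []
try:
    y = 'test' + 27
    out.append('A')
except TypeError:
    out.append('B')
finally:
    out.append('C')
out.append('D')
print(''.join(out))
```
BCD

finally always runs, even after exception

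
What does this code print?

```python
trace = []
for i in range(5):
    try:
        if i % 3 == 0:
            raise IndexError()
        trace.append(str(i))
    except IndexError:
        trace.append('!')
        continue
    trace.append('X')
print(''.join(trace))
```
!1X2X!4X

continue in except skips rest of loop body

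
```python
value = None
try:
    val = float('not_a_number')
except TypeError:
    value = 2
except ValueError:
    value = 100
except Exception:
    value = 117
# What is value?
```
100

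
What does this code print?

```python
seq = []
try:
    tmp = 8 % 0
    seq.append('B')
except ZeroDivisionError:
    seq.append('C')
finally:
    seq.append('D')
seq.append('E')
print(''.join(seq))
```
CDE

finally always runs, even after exception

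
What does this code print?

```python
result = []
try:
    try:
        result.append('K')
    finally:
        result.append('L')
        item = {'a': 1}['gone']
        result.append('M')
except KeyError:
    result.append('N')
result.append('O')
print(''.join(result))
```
KLNO

Exception in inner finally caught by outer except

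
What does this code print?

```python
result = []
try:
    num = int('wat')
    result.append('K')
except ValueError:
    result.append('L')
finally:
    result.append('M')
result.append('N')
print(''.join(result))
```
LMN

finally always runs, even after exception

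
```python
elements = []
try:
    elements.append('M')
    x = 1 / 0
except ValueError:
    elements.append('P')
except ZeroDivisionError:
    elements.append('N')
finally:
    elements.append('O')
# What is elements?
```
['M', 'N', 'O']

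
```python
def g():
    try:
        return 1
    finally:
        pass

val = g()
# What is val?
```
1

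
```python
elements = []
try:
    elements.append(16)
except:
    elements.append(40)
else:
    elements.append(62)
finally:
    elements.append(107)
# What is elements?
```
[16, 62, 107]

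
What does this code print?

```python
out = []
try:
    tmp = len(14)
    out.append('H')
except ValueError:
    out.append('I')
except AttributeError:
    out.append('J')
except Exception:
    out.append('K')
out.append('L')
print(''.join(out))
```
KL

TypeError not specifically caught, falls to Exception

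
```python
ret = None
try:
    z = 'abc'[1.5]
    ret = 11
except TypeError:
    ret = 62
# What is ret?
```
62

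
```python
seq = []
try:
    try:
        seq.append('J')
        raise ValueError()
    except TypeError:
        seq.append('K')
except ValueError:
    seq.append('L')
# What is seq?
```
['J', 'L']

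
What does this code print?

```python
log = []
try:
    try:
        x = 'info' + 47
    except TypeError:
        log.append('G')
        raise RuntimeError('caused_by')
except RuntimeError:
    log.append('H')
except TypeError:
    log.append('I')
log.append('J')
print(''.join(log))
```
GHJ

RuntimeError raised and caught, original TypeError not re-raised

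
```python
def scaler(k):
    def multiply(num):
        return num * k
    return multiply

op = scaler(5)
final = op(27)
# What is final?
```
135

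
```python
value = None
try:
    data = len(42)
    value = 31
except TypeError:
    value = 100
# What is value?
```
100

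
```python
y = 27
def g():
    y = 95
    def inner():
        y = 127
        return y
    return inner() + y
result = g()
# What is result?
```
222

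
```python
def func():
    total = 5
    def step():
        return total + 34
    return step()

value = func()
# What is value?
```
39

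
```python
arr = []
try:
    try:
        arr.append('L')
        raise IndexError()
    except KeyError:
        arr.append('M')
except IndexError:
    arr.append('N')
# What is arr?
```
['L', 'N']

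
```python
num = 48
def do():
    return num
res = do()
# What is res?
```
48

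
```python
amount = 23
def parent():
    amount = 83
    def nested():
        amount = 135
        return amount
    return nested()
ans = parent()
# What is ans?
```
135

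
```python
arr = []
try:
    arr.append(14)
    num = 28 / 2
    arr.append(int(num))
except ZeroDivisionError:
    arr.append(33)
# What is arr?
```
[14, 14]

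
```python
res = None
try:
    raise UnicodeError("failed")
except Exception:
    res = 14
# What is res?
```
14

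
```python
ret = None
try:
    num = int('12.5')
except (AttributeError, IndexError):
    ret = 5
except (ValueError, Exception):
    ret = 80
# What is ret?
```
80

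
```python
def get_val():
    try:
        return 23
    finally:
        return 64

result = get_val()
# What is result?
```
64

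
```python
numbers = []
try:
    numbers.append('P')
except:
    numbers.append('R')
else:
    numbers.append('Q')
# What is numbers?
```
['P', 'Q']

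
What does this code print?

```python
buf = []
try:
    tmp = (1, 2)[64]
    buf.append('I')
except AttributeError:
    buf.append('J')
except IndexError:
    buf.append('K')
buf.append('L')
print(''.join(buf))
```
KL

IndexError is caught by its specific handler, not AttributeError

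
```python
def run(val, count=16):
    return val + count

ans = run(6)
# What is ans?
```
22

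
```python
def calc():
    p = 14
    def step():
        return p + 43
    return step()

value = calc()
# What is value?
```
57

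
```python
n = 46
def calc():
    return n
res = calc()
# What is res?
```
46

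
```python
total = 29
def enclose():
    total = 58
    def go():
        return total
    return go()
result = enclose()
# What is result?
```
58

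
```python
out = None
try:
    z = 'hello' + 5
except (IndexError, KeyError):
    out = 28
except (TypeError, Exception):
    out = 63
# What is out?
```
63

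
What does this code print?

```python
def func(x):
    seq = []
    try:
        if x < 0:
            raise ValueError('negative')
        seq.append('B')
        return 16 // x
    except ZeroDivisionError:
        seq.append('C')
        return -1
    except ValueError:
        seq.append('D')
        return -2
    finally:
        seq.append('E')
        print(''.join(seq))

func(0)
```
BCE

x=0 causes ZeroDivisionError, caught, finally prints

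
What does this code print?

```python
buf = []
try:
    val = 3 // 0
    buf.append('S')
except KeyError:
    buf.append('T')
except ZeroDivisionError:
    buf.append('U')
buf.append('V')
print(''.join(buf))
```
UV

ZeroDivisionError is caught by its specific handler, not KeyError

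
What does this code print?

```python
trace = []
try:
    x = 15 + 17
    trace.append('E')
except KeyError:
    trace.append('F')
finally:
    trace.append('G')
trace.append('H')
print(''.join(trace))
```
EGH

finally runs after normal execution too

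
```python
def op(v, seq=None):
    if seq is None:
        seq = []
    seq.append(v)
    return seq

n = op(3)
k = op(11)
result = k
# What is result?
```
[11]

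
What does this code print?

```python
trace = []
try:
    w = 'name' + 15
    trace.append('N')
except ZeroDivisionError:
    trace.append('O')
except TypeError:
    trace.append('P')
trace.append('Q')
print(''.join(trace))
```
PQ

TypeError is caught by its specific handler, not ZeroDivisionError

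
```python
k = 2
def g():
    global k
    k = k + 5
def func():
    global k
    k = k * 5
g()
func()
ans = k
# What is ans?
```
35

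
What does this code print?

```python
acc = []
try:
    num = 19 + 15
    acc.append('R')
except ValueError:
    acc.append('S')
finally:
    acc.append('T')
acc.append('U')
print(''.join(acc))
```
RTU

finally runs after normal execution too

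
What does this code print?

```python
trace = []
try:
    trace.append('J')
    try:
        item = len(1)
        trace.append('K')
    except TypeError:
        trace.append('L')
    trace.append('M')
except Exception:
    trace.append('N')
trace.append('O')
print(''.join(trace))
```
JLMO

Inner exception caught by inner handler, outer continues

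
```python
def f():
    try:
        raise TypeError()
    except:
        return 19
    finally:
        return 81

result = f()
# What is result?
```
81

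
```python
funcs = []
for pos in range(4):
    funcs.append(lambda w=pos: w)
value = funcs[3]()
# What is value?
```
3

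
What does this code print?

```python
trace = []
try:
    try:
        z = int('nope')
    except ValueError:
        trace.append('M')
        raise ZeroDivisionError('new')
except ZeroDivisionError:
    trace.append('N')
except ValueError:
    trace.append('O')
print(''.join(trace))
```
MN

New ZeroDivisionError raised, caught by outer ZeroDivisionError handler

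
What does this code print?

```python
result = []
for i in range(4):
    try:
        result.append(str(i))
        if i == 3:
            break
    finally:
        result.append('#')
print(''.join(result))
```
0#1#2#3#

finally runs even when breaking out of loop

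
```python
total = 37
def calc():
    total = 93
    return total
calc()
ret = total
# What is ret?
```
37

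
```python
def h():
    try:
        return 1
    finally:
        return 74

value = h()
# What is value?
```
74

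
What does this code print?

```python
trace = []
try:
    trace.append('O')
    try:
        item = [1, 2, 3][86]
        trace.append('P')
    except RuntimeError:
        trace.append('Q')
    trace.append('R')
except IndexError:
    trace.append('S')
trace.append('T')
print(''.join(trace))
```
OST

Inner handler doesn't match, propagates to outer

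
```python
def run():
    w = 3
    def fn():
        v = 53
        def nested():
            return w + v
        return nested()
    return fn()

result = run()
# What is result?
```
56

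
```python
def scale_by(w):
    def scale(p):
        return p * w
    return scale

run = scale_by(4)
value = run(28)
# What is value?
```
112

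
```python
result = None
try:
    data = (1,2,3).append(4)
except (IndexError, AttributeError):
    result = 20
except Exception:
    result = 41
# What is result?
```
20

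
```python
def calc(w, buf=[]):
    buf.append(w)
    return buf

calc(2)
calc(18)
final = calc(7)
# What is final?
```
[2, 18, 7]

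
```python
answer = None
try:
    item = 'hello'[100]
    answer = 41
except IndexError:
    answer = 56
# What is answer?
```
56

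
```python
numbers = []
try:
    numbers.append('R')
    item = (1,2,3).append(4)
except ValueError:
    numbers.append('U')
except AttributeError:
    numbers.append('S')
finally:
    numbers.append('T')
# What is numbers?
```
['R', 'S', 'T']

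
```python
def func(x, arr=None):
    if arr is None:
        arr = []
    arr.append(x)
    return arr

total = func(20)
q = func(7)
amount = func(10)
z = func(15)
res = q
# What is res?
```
[7]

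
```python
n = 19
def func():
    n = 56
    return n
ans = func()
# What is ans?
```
56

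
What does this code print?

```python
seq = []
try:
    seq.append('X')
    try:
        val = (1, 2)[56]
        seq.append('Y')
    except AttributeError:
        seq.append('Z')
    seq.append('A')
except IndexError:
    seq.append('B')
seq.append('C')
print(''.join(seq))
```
XBC

Inner handler doesn't match, propagates to outer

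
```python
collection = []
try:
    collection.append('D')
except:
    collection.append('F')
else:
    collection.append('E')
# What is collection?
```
['D', 'E']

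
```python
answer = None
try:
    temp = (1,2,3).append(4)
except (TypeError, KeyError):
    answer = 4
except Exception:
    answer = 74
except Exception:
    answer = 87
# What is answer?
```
74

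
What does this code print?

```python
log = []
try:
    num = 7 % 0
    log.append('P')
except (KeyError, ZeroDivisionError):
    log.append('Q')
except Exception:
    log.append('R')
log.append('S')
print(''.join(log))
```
QS

ZeroDivisionError matches tuple containing it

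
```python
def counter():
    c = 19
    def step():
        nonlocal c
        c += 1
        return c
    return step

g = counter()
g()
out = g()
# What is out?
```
21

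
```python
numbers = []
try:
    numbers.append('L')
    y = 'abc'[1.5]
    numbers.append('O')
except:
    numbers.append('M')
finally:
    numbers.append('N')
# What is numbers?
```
['L', 'M', 'N']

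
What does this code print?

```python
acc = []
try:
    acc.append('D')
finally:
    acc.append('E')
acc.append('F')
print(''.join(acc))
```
DEF

try/finally without except, no exception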